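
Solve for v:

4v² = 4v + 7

v = -0.9142 or v = 1.9142

Rearrange to standard form: 4v² - 4v - 7 = 0.
Discriminant: (-4)² − 4·4·(-7) = 128.
Quadratic formula: v = (4 ± √128) / 8.
So v = 1/2 + √(2) ≈ 1.9142 or v = 1/2 - √(2) ≈ -0.9142.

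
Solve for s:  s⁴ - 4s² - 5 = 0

Let u = s². The equation becomes u² - 4u - 5 = 0.
Factor: (u - 5)(u + 1) = 0, so u = 5 or u = -1.
s² = 5 gives s = ±√(5) ≈ ±2.2361.
s² = -1 < 0 has no real solution.

s = -2.2361 or s = 2.2361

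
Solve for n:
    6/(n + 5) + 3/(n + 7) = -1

Multiply both sides by (n + 5)(n + 7):
6(n + 7) + 3(n + 5) = -(n + 5)(n + 7).
Expand and collect terms: -n² - 21n - 92 = 0.
By the quadratic formula, n = (21 ± √73) / -2, so n ≈ -14.772 or n ≈ -6.228.
Neither value makes a denominator zero (n ≠ -5, n ≠ -7), so both are valid.

n = -14.772 or n = -6.228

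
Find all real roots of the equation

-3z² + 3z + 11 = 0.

z = -1.4791 or z = 2.4791

Discriminant: (3)² − 4·(-3)·11 = 141.
Quadratic formula: z = (-3 ± √141) / (-6).
So z = 1/2 - √(141)/6 ≈ -1.4791 or z = 1/2 + √(141)/6 ≈ 2.4791.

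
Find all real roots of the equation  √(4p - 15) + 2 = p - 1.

p = 4 or p = 6

Isolate the radical: √(4p - 15) = p - 3.
Square both sides: 4p - 15 = (p - 3)².
Expand and rearrange: p² - 10p + 24 = 0.
Solving gives p = 6 or p = 4.
Check each candidate in the original equation:
  p = 6: √(9) = 3, while p - 3 = 3 — valid.
  p = 4: √(1) = 1, while p - 3 = 1 — valid.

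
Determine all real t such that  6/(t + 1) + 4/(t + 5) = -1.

Multiply both sides by (t + 1)(t + 5):
6(t + 5) + 4(t + 1) = -(t + 1)(t + 5).
Expand and collect terms: -t^2 - 16t - 39 = 0.
Factor or apply the quadratic formula: t = -13 or t = -3.
Neither value makes a denominator zero (t != -1, t != -5), so both are valid.

t = -13 or t = -3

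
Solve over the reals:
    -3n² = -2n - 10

Rearrange to standard form: -3n² + 2n + 10 = 0.
Discriminant: (2)² − 4·(-3)·10 = 124.
Quadratic formula: n = (-2 ± √124) / (-6).
So n = 1/3 - √(31)/3 ≈ -1.5226 or n = 1/3 + √(31)/3 ≈ 2.1893.

n = -1.5226 or n = 2.1893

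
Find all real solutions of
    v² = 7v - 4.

v = 0.6277 or v = 6.3723

Rearrange to standard form: v² - 7v + 4 = 0.
Discriminant: (-7)² − 4·1·4 = 33.
Quadratic formula: v = (7 ± √33) / 2.
So v = √(33)/2 + 7/2 ≈ 6.3723 or v = 7/2 - √(33)/2 ≈ 0.6277.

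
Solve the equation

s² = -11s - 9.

s = -10.1098 or s = -0.8902

Rearrange to standard form: s² + 11s + 9 = 0.
Discriminant: (11)² − 4·1·9 = 85.
Quadratic formula: s = (-11 ± √85) / 2.
So s = -11/2 + √(85)/2 ≈ -0.8902 or s = -11/2 - √(85)/2 ≈ -10.1098.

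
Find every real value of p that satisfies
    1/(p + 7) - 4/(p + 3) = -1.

Multiply both sides by (p + 7)(p + 3):
(p + 3) - 4(p + 7) = -(p + 7)(p + 3).
Expand and collect terms: -p^2 - 7p + 4 = 0.
By the quadratic formula, p = (7 +/- sqrt(65)) / -2, so p ~= -7.5311 or p ~= 0.5311.
Neither value makes a denominator zero (p != -7, p != -3), so both are valid.

p = -7.5311 or p = 0.5311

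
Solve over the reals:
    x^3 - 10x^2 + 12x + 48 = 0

Possible rational roots are divisors of 48. Testing x = 4 gives 0, so (x - 4) is a factor.
Divide: x^3 - 10x^2 + 12x + 48 = (x - 4)(x^2 - 6x - 12).
Apply the quadratic formula to x^2 - 6x - 12 = 0: x = (6 +/- sqrt(84))/2, i.e. x ~= 7.5826 or x ~= -1.5826.

x = -1.5826 or x = 4 or x = 7.5826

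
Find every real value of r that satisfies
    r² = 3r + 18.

r = -3 or r = 6

Bring every term to one side: r² - 3r - 18 = 0.
Factor: (r - 6)(r + 3) = 0.
So r = 6 or r = -3.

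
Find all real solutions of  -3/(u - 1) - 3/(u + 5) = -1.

Multiply both sides by (u - 1)(u + 5):
-3(u + 5) - 3(u - 1) = -(u - 1)(u + 5).
Expand and collect terms: -u² + 2u + 17 = 0.
By the quadratic formula, u = (-2 ± √72) / -2, so u ≈ -3.2426 or u ≈ 5.2426.
Neither value makes a denominator zero (u ≠ 1, u ≠ -5), so both are valid.

u = -3.2426 or u = 5.2426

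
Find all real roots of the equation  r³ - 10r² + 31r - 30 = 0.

r = 2 or r = 3 or r = 5

Possible rational roots are divisors of -30. Testing r = 3 gives 0, so (r - 3) is a factor.
Divide: r³ - 10r² + 31r - 30 = (r - 3)(r² - 7r + 10).
Factor the quadratic: r = 5 or r = 2.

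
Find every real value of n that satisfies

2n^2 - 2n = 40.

n = -4 or n = 5

Bring every term to one side: 2n^2 - 2n - 40 = 0.
Factor: 2(n + 4)(n - 5) = 0.
So n = -4 or n = 5.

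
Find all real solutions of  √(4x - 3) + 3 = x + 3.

x = 1 or x = 3

Isolate the radical: √(4x - 3) = x.
Square both sides: 4x - 3 = (x)².
Expand and rearrange: x² - 4x + 3 = 0.
Solving gives x = 3 or x = 1.
Check each candidate in the original equation:
  x = 3: √(9) = 3, while x = 3 — valid.
  x = 1: √(1) = 1, while x = 1 — valid.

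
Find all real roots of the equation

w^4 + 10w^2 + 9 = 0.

No real solutions.

Let u = w^2. The equation becomes u^2 + 10u + 9 = 0.
Factor: (u + 9)(u + 1) = 0, so u = -9 or u = -1.
w^2 = -9 < 0 has no real solution.
w^2 = -1 < 0 has no real solution.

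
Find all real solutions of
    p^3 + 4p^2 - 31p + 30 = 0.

Possible rational roots are divisors of 30. Testing p = 3 gives 0, so (p - 3) is a factor.
Divide: p^3 + 4p^2 - 31p + 30 = (p - 3)(p^2 + 7p - 10).
Apply the quadratic formula to p^2 + 7p - 10 = 0: p = (-7 +/- sqrt(89))/2, i.e. p ~= 1.217 or p ~= -8.217.

p = -8.217 or p = 1.217 or p = 3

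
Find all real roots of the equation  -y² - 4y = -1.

y = -4.2361 or y = 0.2361

Rearrange to standard form: -y² - 4y + 1 = 0.
Discriminant: (-4)² − 4·(-1)·1 = 20.
Quadratic formula: y = (4 ± √20) / (-2).
So y = -√(5) - 2 ≈ -4.2361 or y = -2 + √(5) ≈ 0.2361.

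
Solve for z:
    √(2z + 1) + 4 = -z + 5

z = 0

Isolate the radical: √(2z + 1) = -z + 1.
Square both sides: 2z + 1 = (-z + 1)².
Expand and rearrange: z² - 4z = 0.
Solving gives z = 4 or z = 0.
Check each candidate in the original equation:
  z = 4: √(9) = 3, while -z + 1 = -3 — extraneous.
  z = 0: √(1) = 1, while -z + 1 = 1 — valid.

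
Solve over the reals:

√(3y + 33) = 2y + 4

y = 1

Square both sides: 3y + 33 = (2y + 4)².
Expand and rearrange: 4y² + 13y - 17 = 0.
Solving gives y = 1 or y = -4.25.
Check each candidate in the original equation:
  y = 1: √(36) = 6, while 2y + 4 = 6 — valid.
  y = -4.25: √(20.25) = 4.5, while 2y + 4 = -4.5 — extraneous.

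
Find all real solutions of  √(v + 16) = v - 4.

v = 9

Square both sides: v + 16 = (v - 4)².
Expand and rearrange: v² - 9v = 0.
Solving gives v = 9 or v = 0.
Check each candidate in the original equation:
  v = 9: √(25) = 5, while v - 4 = 5 — valid.
  v = 0: √(16) = 4, while v - 4 = -4 — extraneous.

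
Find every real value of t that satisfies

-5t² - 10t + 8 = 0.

Discriminant: (-10)² − 4·(-5)·8 = 260.
Quadratic formula: t = (10 ± √260) / (-10).
So t = -√(65)/5 - 1 ≈ -2.6125 or t = -1 + √(65)/5 ≈ 0.6125.

t = -2.6125 or t = 0.6125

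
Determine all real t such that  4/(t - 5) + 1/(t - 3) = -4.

t = 2.5746 or t = 4.1754

Multiply both sides by (t - 5)(t - 3):
4(t - 3) + (t - 5) = -4(t - 5)(t - 3).
Expand and collect terms: -4t² + 27t - 43 = 0.
By the quadratic formula, t = (-27 ± √41) / -8, so t ≈ 2.5746 or t ≈ 4.1754.
Neither value makes a denominator zero (t ≠ 5, t ≠ 3), so both are valid.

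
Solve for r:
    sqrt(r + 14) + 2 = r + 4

r = 2

Isolate the radical: sqrt(r + 14) = r + 2.
Square both sides: r + 14 = (r + 2)^2.
Expand and rearrange: r^2 + 3r - 10 = 0.
Solving gives r = 2 or r = -5.
Check each candidate in the original equation:
  r = 2: sqrt(16) = 4, while r + 2 = 4 — valid.
  r = -5: sqrt(9) = 3, while r + 2 = -3 — extraneous.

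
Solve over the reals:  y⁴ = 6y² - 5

Let u = y². The equation becomes u² - 6u + 5 = 0.
Factor: (u - 5)(u - 1) = 0, so u = 5 or u = 1.
y² = 5 gives y = ±√(5) ≈ ±2.2361.
y² = 1 gives y = ±1.

y = -2.2361 or y = -1 or y = 1 or y = 2.2361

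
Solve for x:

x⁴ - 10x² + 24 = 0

x = -2.4495 or x = -2 or x = 2 or x = 2.4495

Let u = x². The equation becomes u² - 10u + 24 = 0.
Factor: (u - 4)(u - 6) = 0, so u = 4 or u = 6.
x² = 4 gives x = ±2.
x² = 6 gives x = ±√(6) ≈ ±2.4495.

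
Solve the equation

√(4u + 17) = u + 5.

u = -4 or u = -2

Square both sides: 4u + 17 = (u + 5)².
Expand and rearrange: u² + 6u + 8 = 0.
Solving gives u = -2 or u = -4.
Check each candidate in the original equation:
  u = -2: √(9) = 3, while u + 5 = 3 — valid.
  u = -4: √(1) = 1, while u + 5 = 1 — valid.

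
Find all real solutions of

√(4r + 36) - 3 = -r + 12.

r = 7

Isolate the radical: √(4r + 36) = -r + 15.
Square both sides: 4r + 36 = (-r + 15)².
Expand and rearrange: r² - 34r + 189 = 0.
Solving gives r = 27 or r = 7.
Check each candidate in the original equation:
  r = 27: √(144) = 12, while -r + 15 = -12 — extraneous.
  r = 7: √(64) = 8, while -r + 15 = 8 — valid.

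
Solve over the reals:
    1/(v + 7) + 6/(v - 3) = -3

Multiply both sides by (v + 7)(v - 3):
(v - 3) + 6(v + 7) = -3(v + 7)(v - 3).
Expand and collect terms: -3v² - 19v + 24 = 0.
By the quadratic formula, v = (19 ± √649) / -6, so v ≈ -7.4126 or v ≈ 1.0792.
Neither value makes a denominator zero (v ≠ -7, v ≠ 3), so both are valid.

v = -7.4126 or v = 1.0792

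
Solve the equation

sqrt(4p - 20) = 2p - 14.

Square both sides: 4p - 20 = (2p - 14)^2.
Expand and rearrange: 4p^2 - 60p + 216 = 0.
Solving gives p = 9 or p = 6.
Check each candidate in the original equation:
  p = 9: sqrt(16) = 4, while 2p - 14 = 4 — valid.
  p = 6: sqrt(4) = 2, while 2p - 14 = -2 — extraneous.

p = 9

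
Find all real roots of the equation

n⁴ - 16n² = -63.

n = -3 or n = -2.6458 or n = 2.6458 or n = 3

Let u = n². The equation becomes u² - 16u + 63 = 0.
Factor: (u - 7)(u - 9) = 0, so u = 7 or u = 9.
n² = 7 gives n = ±√(7) ≈ ±2.6458.
n² = 9 gives n = ±3.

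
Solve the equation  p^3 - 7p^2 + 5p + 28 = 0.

p = -1.5414 or p = 4 or p = 4.5414

Possible rational roots are divisors of 28. Testing p = 4 gives 0, so (p - 4) is a factor.
Divide: p^3 - 7p^2 + 5p + 28 = (p - 4)(p^2 - 3p - 7).
Apply the quadratic formula to p^2 - 3p - 7 = 0: p = (3 +/- sqrt(37))/2, i.e. p ~= 4.5414 or p ~= -1.5414.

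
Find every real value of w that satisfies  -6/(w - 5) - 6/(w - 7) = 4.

Multiply both sides by (w - 5)(w - 7):
-6(w - 7) - 6(w - 5) = 4(w - 5)(w - 7).
Expand and collect terms: 4w² - 36w + 68 = 0.
By the quadratic formula, w = (36 ± √208) / 8, so w ≈ 6.3028 or w ≈ 2.6972.
Neither value makes a denominator zero (w ≠ 5, w ≠ 7), so both are valid.

w = 2.6972 or w = 6.3028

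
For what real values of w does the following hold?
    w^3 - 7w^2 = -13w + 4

w = 0.382 or w = 2.618 or w = 4

Rearrange: w^3 - 7w^2 + 13w - 4 = 0.
Possible rational roots are divisors of -4. Testing w = 4 gives 0, so (w - 4) is a factor.
Divide: w^3 - 7w^2 + 13w - 4 = (w - 4)(w^2 - 3w + 1).
Apply the quadratic formula to w^2 - 3w + 1 = 0: w = (3 +/- sqrt(5))/2, i.e. w ~= 2.618 or w ~= 0.382.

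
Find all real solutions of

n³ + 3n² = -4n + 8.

n = 1

Rearrange: n³ + 3n² + 4n - 8 = 0.
Possible rational roots are divisors of -8. Testing n = 1 gives 0, so (n - 1) is a factor.
Divide: n³ + 3n² + 4n - 8 = (n - 1)(n² + 4n + 8).
The quadratic n² + 4n + 8 has discriminant -16 < 0, so no further real roots.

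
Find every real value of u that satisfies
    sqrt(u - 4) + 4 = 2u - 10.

Isolate the radical: sqrt(u - 4) = 2u - 14.
Square both sides: u - 4 = (2u - 14)^2.
Expand and rearrange: 4u^2 - 57u + 200 = 0.
Solving gives u = 8 or u = 6.25.
Check each candidate in the original equation:
  u = 8: sqrt(4) = 2, while 2u - 14 = 2 — valid.
  u = 6.25: sqrt(2.25) = 1.5, while 2u - 14 = -1.5 — extraneous.

u = 8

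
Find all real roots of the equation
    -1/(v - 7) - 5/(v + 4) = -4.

v = -2.7812 or v = 7.2812

Multiply both sides by (v - 7)(v + 4):
-(v + 4) - 5(v - 7) = -4(v - 7)(v + 4).
Expand and collect terms: -4v² + 18v + 81 = 0.
By the quadratic formula, v = (-18 ± √1620) / -8, so v ≈ -2.7812 or v ≈ 7.2812.
Neither value makes a denominator zero (v ≠ 7, v ≠ -4), so both are valid.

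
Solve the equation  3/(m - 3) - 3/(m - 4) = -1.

m = 1.6972 or m = 5.3028

Multiply both sides by (m - 3)(m - 4):
3(m - 4) - 3(m - 3) = -(m - 3)(m - 4).
Expand and collect terms: -m^2 + 7m - 9 = 0.
By the quadratic formula, m = (-7 +/- sqrt(13)) / -2, so m ~= 1.6972 or m ~= 5.3028.
Neither value makes a denominator zero (m != 3, m != 4), so both are valid.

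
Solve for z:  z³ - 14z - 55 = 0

z = 5

Possible rational roots are divisors of -55. Testing z = 5 gives 0, so (z - 5) is a factor.
Divide: z³ - 14z - 55 = (z - 5)(z² + 5z + 11).
The quadratic z² + 5z + 11 has discriminant -19 < 0, so no further real roots.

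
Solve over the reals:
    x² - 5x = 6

x = -1 or x = 6

Bring every term to one side: x² - 5x - 6 = 0.
Factor: (x - 6)(x + 1) = 0.
So x = 6 or x = -1.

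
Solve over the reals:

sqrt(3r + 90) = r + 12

Square both sides: 3r + 90 = (r + 12)^2.
Expand and rearrange: r^2 + 21r + 54 = 0.
Solving gives r = -3 or r = -18.
Check each candidate in the original equation:
  r = -3: sqrt(81) = 9, while r + 12 = 9 — valid.
  r = -18: sqrt(36) = 6, while r + 12 = -6 — extraneous.

r = -3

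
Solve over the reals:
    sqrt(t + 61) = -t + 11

Square both sides: t + 61 = (-t + 11)^2.
Expand and rearrange: t^2 - 23t + 60 = 0.
Solving gives t = 20 or t = 3.
Check each candidate in the original equation:
  t = 20: sqrt(81) = 9, while -t + 11 = -9 — extraneous.
  t = 3: sqrt(64) = 8, while -t + 11 = 8 — valid.

t = 3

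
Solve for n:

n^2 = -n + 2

n = -2 or n = 1

Bring every term to one side: n^2 + n - 2 = 0.
Factor: (n - 1)(n + 2) = 0.
So n = 1 or n = -2.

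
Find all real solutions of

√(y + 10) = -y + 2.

y = -1

Square both sides: y + 10 = (-y + 2)².
Expand and rearrange: y² - 5y - 6 = 0.
Solving gives y = 6 or y = -1.
Check each candidate in the original equation:
  y = 6: √(16) = 4, while -y + 2 = -4 — extraneous.
  y = -1: √(9) = 3, while -y + 2 = 3 — valid.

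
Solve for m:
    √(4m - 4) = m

m = 2

Square both sides: 4m - 4 = (m)².
Expand and rearrange: m² - 4m + 4 = 0.
This gives the repeated root m = 2.
Check in the original equation:
  m = 2: √(4) = 2, while m = 2 — valid.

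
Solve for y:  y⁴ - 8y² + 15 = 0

Let u = y². The equation becomes u² - 8u + 15 = 0.
Factor: (u - 5)(u - 3) = 0, so u = 5 or u = 3.
y² = 5 gives y = ±√(5) ≈ ±2.2361.
y² = 3 gives y = ±√(3) ≈ ±1.7321.

y = -2.2361 or y = -1.7321 or y = 1.7321 or y = 2.2361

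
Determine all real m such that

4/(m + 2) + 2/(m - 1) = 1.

m = -0.3723 or m = 5.3723

Multiply both sides by (m + 2)(m - 1):
4(m - 1) + 2(m + 2) = (m + 2)(m - 1).
Expand and collect terms: m^2 - 5m - 2 = 0.
By the quadratic formula, m = (5 +/- sqrt(33)) / 2, so m ~= 5.3723 or m ~= -0.3723.
Neither value makes a denominator zero (m != -2, m != 1), so both are valid.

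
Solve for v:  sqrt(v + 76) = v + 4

Square both sides: v + 76 = (v + 4)^2.
Expand and rearrange: v^2 + 7v - 60 = 0.
Solving gives v = 5 or v = -12.
Check each candidate in the original equation:
  v = 5: sqrt(81) = 9, while v + 4 = 9 — valid.
  v = -12: sqrt(64) = 8, while v + 4 = -8 — extraneous.

v = 5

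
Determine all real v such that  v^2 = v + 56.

Bring every term to one side: v^2 - v - 56 = 0.
Factor: (v + 7)(v - 8) = 0.
So v = -7 or v = 8.

v = -7 or v = 8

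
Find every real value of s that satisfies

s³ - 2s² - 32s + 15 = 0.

Possible rational roots are divisors of 15. Testing s = -5 gives 0, so (s + 5) is a factor.
Divide: s³ - 2s² - 32s + 15 = (s + 5)(s² - 7s + 3).
Apply the quadratic formula to s² - 7s + 3 = 0: s = (7 ± √37)/2, i.e. s ≈ 6.5414 or s ≈ 0.4586.

s = -5 or s = 0.4586 or s = 6.5414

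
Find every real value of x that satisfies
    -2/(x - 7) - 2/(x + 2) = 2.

x = -3.1098 or x = 6.1098

Multiply both sides by (x - 7)(x + 2):
-2(x + 2) - 2(x - 7) = 2(x - 7)(x + 2).
Expand and collect terms: 2x^2 - 6x - 38 = 0.
By the quadratic formula, x = (6 +/- sqrt(340)) / 4, so x ~= 6.1098 or x ~= -3.1098.
Neither value makes a denominator zero (x != 7, x != -2), so both are valid.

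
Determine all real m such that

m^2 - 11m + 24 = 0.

Factor: (m - 8)(m - 3) = 0.
So m = 8 or m = 3.

m = 3 or m = 8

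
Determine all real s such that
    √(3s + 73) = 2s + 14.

Square both sides: 3s + 73 = (2s + 14)².
Expand and rearrange: 4s² + 53s + 123 = 0.
Solving gives s = -3 or s = -10.25.
Check each candidate in the original equation:
  s = -3: √(64) = 8, while 2s + 14 = 8 — valid.
  s = -10.25: √(42.25) = 6.5, while 2s + 14 = -6.5 — extraneous.

s = -3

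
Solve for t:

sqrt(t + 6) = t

Square both sides: t + 6 = (t)^2.
Expand and rearrange: t^2 - t - 6 = 0.
Solving gives t = 3 or t = -2.
Check each candidate in the original equation:
  t = 3: sqrt(9) = 3, while t = 3 — valid.
  t = -2: sqrt(4) = 2, while t = -2 — extraneous.

t = 3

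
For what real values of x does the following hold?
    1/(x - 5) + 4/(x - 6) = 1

x = 5.1716 or x = 10.8284

Multiply both sides by (x - 5)(x - 6):
(x - 6) + 4(x - 5) = (x - 5)(x - 6).
Expand and collect terms: x² - 16x + 56 = 0.
By the quadratic formula, x = (16 ± √32) / 2, so x ≈ 10.8284 or x ≈ 5.1716.
Neither value makes a denominator zero (x ≠ 5, x ≠ 6), so both are valid.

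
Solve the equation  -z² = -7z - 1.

Rearrange to standard form: -z² + 7z + 1 = 0.
Discriminant: (7)² − 4·(-1)·1 = 53.
Quadratic formula: z = (-7 ± √53) / (-2).
So z = 7/2 - √(53)/2 ≈ -0.1401 or z = 7/2 + √(53)/2 ≈ 7.1401.

z = -0.1401 or z = 7.1401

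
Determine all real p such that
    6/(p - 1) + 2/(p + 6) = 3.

p = -5.4904 or p = 3.157

Multiply both sides by (p - 1)(p + 6):
6(p + 6) + 2(p - 1) = 3(p - 1)(p + 6).
Expand and collect terms: 3p² + 7p - 52 = 0.
By the quadratic formula, p = (-7 ± √673) / 6, so p ≈ 3.157 or p ≈ -5.4904.
Neither value makes a denominator zero (p ≠ 1, p ≠ -6), so both are valid.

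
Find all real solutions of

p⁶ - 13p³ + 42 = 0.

Let u = p³. The equation becomes u² - 13u + 42 = 0.
Factor: (u - 6)(u - 7) = 0, so u = 6 or u = 7.
p³ = 6 gives p = ∛(6) ≈ 1.8171.
p³ = 7 gives p = ∛(7) ≈ 1.9129.

p = 1.8171 or p = 1.9129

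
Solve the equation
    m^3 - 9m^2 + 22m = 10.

m = 0.5858 or m = 3.4142 or m = 5

Rearrange: m^3 - 9m^2 + 22m - 10 = 0.
Possible rational roots are divisors of -10. Testing m = 5 gives 0, so (m - 5) is a factor.
Divide: m^3 - 9m^2 + 22m - 10 = (m - 5)(m^2 - 4m + 2).
Apply the quadratic formula to m^2 - 4m + 2 = 0: m = (4 +/- sqrt(8))/2, i.e. m ~= 3.4142 or m ~= 0.5858.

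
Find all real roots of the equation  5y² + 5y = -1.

y = -0.7236 or y = -0.2764

Rearrange to standard form: 5y² + 5y + 1 = 0.
Discriminant: (5)² − 4·5·1 = 5.
Quadratic formula: y = (-5 ± √5) / 10.
So y = -1/2 + √(5)/10 ≈ -0.2764 or y = -1/2 - √(5)/10 ≈ -0.7236.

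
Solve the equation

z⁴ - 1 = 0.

z = -1 or z = 1

Let u = z². The equation becomes u² - 1 = 0.
Factor: (u - 1)(u + 1) = 0, so u = 1 or u = -1.
z² = 1 gives z = ±1.
z² = -1 < 0 has no real solution.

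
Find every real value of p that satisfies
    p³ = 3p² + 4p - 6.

Rearrange: p³ - 3p² - 4p + 6 = 0.
Possible rational roots are divisors of 6. Testing p = 1 gives 0, so (p - 1) is a factor.
Divide: p³ - 3p² - 4p + 6 = (p - 1)(p² - 2p - 6).
Apply the quadratic formula to p² - 2p - 6 = 0: p = (2 ± √28)/2, i.e. p ≈ 3.6458 or p ≈ -1.6458.

p = -1.6458 or p = 1 or p = 3.6458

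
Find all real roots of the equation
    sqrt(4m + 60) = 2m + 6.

m = 1

Square both sides: 4m + 60 = (2m + 6)^2.
Expand and rearrange: 4m^2 + 20m - 24 = 0.
Solving gives m = 1 or m = -6.
Check each candidate in the original equation:
  m = 1: sqrt(64) = 8, while 2m + 6 = 8 — valid.
  m = -6: sqrt(36) = 6, while 2m + 6 = -6 — extraneous.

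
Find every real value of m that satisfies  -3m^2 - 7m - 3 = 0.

m = -1.7676 or m = -0.5657

Discriminant: (-7)^2 - 4*(-3)*(-3) = 13.
Quadratic formula: m = (7 +/- sqrt(13)) / (-6).
So m = -7/6 - sqrt(13)/6 ~= -1.7676 or m = -7/6 + sqrt(13)/6 ~= -0.5657.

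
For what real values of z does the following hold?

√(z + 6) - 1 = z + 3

Isolate the radical: √(z + 6) = z + 4.
Square both sides: z + 6 = (z + 4)².
Expand and rearrange: z² + 7z + 10 = 0.
Solving gives z = -2 or z = -5.
Check each candidate in the original equation:
  z = -2: √(4) = 2, while z + 4 = 2 — valid.
  z = -5: √(1) = 1, while z + 4 = -1 — extraneous.

z = -2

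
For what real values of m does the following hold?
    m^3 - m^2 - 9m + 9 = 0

Possible rational roots are divisors of 9. Testing m = 1 gives 0, so (m - 1) is a factor.
Divide: m^3 - m^2 - 9m + 9 = (m - 1)(m^2 - 9).
Factor the quadratic: m = 3 or m = -3.

m = -3 or m = 1 or m = 3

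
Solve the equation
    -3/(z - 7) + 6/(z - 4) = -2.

z = 1.6577 or z = 7.8423

Multiply both sides by (z - 7)(z - 4):
-3(z - 4) + 6(z - 7) = -2(z - 7)(z - 4).
Expand and collect terms: -2z² + 19z - 26 = 0.
By the quadratic formula, z = (-19 ± √153) / -4, so z ≈ 1.6577 or z ≈ 7.8423.
Neither value makes a denominator zero (z ≠ 7, z ≠ 4), so both are valid.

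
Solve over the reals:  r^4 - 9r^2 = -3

Let u = r^2. The equation becomes u^2 - 9u + 3 = 0.
By the quadratic formula, u = sqrt(69)/2 + 9/2 or u = 9/2 - sqrt(69)/2.
r^2 = sqrt(69)/2 + 9/2 gives r = +/-sqrt(sqrt(69)/2 + 9/2) ~= +/-2.9417.
r^2 = 9/2 - sqrt(69)/2 gives r = +/-sqrt(9/2 - sqrt(69)/2) ~= +/-0.5888.

r = -2.9417 or r = -0.5888 or r = 0.5888 or r = 2.9417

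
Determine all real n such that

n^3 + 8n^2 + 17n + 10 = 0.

Possible rational roots are divisors of 10. Testing n = -1 gives 0, so (n + 1) is a factor.
Divide: n^3 + 8n^2 + 17n + 10 = (n + 1)(n^2 + 7n + 10).
Factor the quadratic: n = -2 or n = -5.

n = -5 or n = -2 or n = -1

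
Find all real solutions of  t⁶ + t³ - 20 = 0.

Let u = t³. The equation becomes u² + u - 20 = 0.
Factor: (u + 5)(u - 4) = 0, so u = -5 or u = 4.
t³ = -5 gives t = -∛(5) ≈ -1.71.
t³ = 4 gives t = ∛(4) ≈ 1.5874.

t = -1.71 or t = 1.5874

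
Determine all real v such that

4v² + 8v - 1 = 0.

Discriminant: (8)² − 4·4·(-1) = 80.
Quadratic formula: v = (-8 ± √80) / 8.
So v = -1 + √(5)/2 ≈ 0.118 or v = -√(5)/2 - 1 ≈ -2.118.

v = -2.118 or v = 0.118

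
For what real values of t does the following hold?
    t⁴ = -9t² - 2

No real solutions.

Let u = t². The equation becomes u² + 9u + 2 = 0.
By the quadratic formula, u = -9/2 + √(73)/2 or u = -9/2 - √(73)/2.
t² = -9/2 + √(73)/2 < 0 has no real solution.
t² = -9/2 - √(73)/2 < 0 has no real solution.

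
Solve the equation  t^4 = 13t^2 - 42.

Let u = t^2. The equation becomes u^2 - 13u + 42 = 0.
Factor: (u - 6)(u - 7) = 0, so u = 6 or u = 7.
t^2 = 6 gives t = +/-sqrt(6) ~= +/-2.4495.
t^2 = 7 gives t = +/-sqrt(7) ~= +/-2.6458.

t = -2.6458 or t = -2.4495 or t = 2.4495 or t = 2.6458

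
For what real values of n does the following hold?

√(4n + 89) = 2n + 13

Square both sides: 4n + 89 = (2n + 13)².
Expand and rearrange: 4n² + 48n + 80 = 0.
Solving gives n = -2 or n = -10.
Check each candidate in the original equation:
  n = -2: √(81) = 9, while 2n + 13 = 9 — valid.
  n = -10: √(49) = 7, while 2n + 13 = -7 — extraneous.

n = -2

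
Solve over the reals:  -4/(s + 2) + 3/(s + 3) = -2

Multiply both sides by (s + 2)(s + 3):
-4(s + 3) + 3(s + 2) = -2(s + 2)(s + 3).
Expand and collect terms: -2s^2 - 9s - 6 = 0.
By the quadratic formula, s = (9 +/- sqrt(33)) / -4, so s ~= -3.6861 or s ~= -0.8139.
Neither value makes a denominator zero (s != -2, s != -3), so both are valid.

s = -3.6861 or s = -0.8139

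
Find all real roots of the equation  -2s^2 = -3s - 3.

s = -0.6861 or s = 2.1861

Rearrange to standard form: -2s^2 + 3s + 3 = 0.
Discriminant: (3)^2 - 4*(-2)*3 = 33.
Quadratic formula: s = (-3 +/- sqrt(33)) / (-4).
So s = 3/4 - sqrt(33)/4 ~= -0.6861 or s = 3/4 + sqrt(33)/4 ~= 2.1861.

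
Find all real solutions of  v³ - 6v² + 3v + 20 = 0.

Possible rational roots are divisors of 20. Testing v = 4 gives 0, so (v - 4) is a factor.
Divide: v³ - 6v² + 3v + 20 = (v - 4)(v² - 2v - 5).
Apply the quadratic formula to v² - 2v - 5 = 0: v = (2 ± √24)/2, i.e. v ≈ 3.4495 or v ≈ -1.4495.

v = -1.4495 or v = 3.4495 or v = 4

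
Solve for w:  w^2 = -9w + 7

w = -9.7202 or w = 0.7202

Rearrange to standard form: w^2 + 9w - 7 = 0.
Discriminant: (9)^2 - 4*1*(-7) = 109.
Quadratic formula: w = (-9 +/- sqrt(109)) / 2.
So w = -9/2 + sqrt(109)/2 ~= 0.7202 or w = -sqrt(109)/2 - 9/2 ~= -9.7202.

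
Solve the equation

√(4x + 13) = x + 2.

x = 3

Square both sides: 4x + 13 = (x + 2)².
Expand and rearrange: x² - 9 = 0.
Solving gives x = 3 or x = -3.
Check each candidate in the original equation:
  x = 3: √(25) = 5, while x + 2 = 5 — valid.
  x = -3: √(1) = 1, while x + 2 = -1 — extraneous.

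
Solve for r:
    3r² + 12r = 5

Rearrange to standard form: 3r² + 12r - 5 = 0.
Discriminant: (12)² − 4·3·(-5) = 204.
Quadratic formula: r = (-12 ± √204) / 6.
So r = -2 + √(51)/3 ≈ 0.3805 or r = -√(51)/3 - 2 ≈ -4.3805.

r = -4.3805 or r = 0.3805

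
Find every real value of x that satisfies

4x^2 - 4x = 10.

x = -1.1583 or x = 2.1583

Rearrange to standard form: 4x^2 - 4x - 10 = 0.
Discriminant: (-4)^2 - 4*4*(-10) = 176.
Quadratic formula: x = (4 +/- sqrt(176)) / 8.
So x = 1/2 + sqrt(11)/2 ~= 2.1583 or x = 1/2 - sqrt(11)/2 ~= -1.1583.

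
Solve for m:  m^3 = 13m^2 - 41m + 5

m = 0.127 or m = 5 or m = 7.873

Rearrange: m^3 - 13m^2 + 41m - 5 = 0.
Possible rational roots are divisors of -5. Testing m = 5 gives 0, so (m - 5) is a factor.
Divide: m^3 - 13m^2 + 41m - 5 = (m - 5)(m^2 - 8m + 1).
Apply the quadratic formula to m^2 - 8m + 1 = 0: m = (8 +/- sqrt(60))/2, i.e. m ~= 7.873 or m ~= 0.127.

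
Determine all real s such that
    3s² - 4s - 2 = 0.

s = -0.3874 or s = 1.7208

Discriminant: (-4)² − 4·3·(-2) = 40.
Quadratic formula: s = (4 ± √40) / 6.
So s = 2/3 + √(10)/3 ≈ 1.7208 or s = 2/3 - √(10)/3 ≈ -0.3874.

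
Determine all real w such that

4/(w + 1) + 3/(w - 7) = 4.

w = -0.0956 or w = 7.8456

Multiply both sides by (w + 1)(w - 7):
4(w - 7) + 3(w + 1) = 4(w + 1)(w - 7).
Expand and collect terms: 4w^2 - 31w - 3 = 0.
By the quadratic formula, w = (31 +/- sqrt(1009)) / 8, so w ~= 7.8456 or w ~= -0.0956.
Neither value makes a denominator zero (w != -1, w != 7), so both are valid.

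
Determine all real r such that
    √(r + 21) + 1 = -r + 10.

Isolate the radical: √(r + 21) = -r + 9.
Square both sides: r + 21 = (-r + 9)².
Expand and rearrange: r² - 19r + 60 = 0.
Solving gives r = 15 or r = 4.
Check each candidate in the original equation:
  r = 15: √(36) = 6, while -r + 9 = -6 — extraneous.
  r = 4: √(25) = 5, while -r + 9 = 5 — valid.

r = 4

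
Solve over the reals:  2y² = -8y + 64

Bring every term to one side: 2y² + 8y - 64 = 0.
Factor: 2(y - 4)(y + 8) = 0.
So y = 4 or y = -8.

y = -8 or y = 4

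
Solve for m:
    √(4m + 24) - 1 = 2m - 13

Isolate the radical: √(4m + 24) = 2m - 12.
Square both sides: 4m + 24 = (2m - 12)².
Expand and rearrange: 4m² - 52m + 120 = 0.
Solving gives m = 10 or m = 3.
Check each candidate in the original equation:
  m = 10: √(64) = 8, while 2m - 12 = 8 — valid.
  m = 3: √(36) = 6, while 2m - 12 = -6 — extraneous.

m = 10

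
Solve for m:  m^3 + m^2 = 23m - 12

Rearrange: m^3 + m^2 - 23m + 12 = 0.
Possible rational roots are divisors of 12. Testing m = 4 gives 0, so (m - 4) is a factor.
Divide: m^3 + m^2 - 23m + 12 = (m - 4)(m^2 + 5m - 3).
Apply the quadratic formula to m^2 + 5m - 3 = 0: m = (-5 +/- sqrt(37))/2, i.e. m ~= 0.5414 or m ~= -5.5414.

m = -5.5414 or m = 0.5414 or m = 4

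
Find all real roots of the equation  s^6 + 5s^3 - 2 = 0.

Let u = s^3. The equation becomes u^2 + 5u - 2 = 0.
By the quadratic formula, u = -5/2 + sqrt(33)/2 or u = -sqrt(33)/2 - 5/2.
s^3 = -5/2 + sqrt(33)/2 gives s = (-5/2 + sqrt(33)/2)^(1/3) ~= 0.7194.
s^3 = -sqrt(33)/2 - 5/2 gives s = -(5/2 + sqrt(33)/2)^(1/3) ~= -1.7514.

s = -1.7514 or s = 0.7194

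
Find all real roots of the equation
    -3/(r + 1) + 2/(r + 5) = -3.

r = -5.5465 or r = -0.1202

Multiply both sides by (r + 1)(r + 5):
-3(r + 5) + 2(r + 1) = -3(r + 1)(r + 5).
Expand and collect terms: -3r² - 17r - 2 = 0.
By the quadratic formula, r = (17 ± √265) / -6, so r ≈ -5.5465 or r ≈ -0.1202.
Neither value makes a denominator zero (r ≠ -1, r ≠ -5), so both are valid.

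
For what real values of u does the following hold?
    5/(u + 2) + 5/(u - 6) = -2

u = -5.217 or u = 4.217

Multiply both sides by (u + 2)(u - 6):
5(u - 6) + 5(u + 2) = -2(u + 2)(u - 6).
Expand and collect terms: -2u^2 - 2u + 44 = 0.
By the quadratic formula, u = (2 +/- sqrt(356)) / -4, so u ~= -5.217 or u ~= 4.217.
Neither value makes a denominator zero (u != -2, u != 6), so both are valid.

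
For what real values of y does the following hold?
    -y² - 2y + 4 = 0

Discriminant: (-2)² − 4·(-1)·4 = 20.
Quadratic formula: y = (2 ± √20) / (-2).
So y = -√(5) - 1 ≈ -3.2361 or y = -1 + √(5) ≈ 1.2361.

y = -3.2361 or y = 1.2361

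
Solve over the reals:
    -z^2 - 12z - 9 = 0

Discriminant: (-12)^2 - 4*(-1)*(-9) = 108.
Quadratic formula: z = (12 +/- sqrt(108)) / (-2).
So z = -6 - 3*sqrt(3) ~= -11.1962 or z = -6 + 3*sqrt(3) ~= -0.8038.

z = -11.1962 or z = -0.8038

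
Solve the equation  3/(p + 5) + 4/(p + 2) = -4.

Multiply both sides by (p + 5)(p + 2):
3(p + 2) + 4(p + 5) = -4(p + 5)(p + 2).
Expand and collect terms: -4p² - 35p - 66 = 0.
Factor or apply the quadratic formula: p = -6 or p = -2.75.
Neither value makes a denominator zero (p ≠ -5, p ≠ -2), so both are valid.

p = -6 or p = -2.75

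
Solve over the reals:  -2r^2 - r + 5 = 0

Discriminant: (-1)^2 - 4*(-2)*5 = 41.
Quadratic formula: r = (1 +/- sqrt(41)) / (-4).
So r = -sqrt(41)/4 - 1/4 ~= -1.8508 or r = -1/4 + sqrt(41)/4 ~= 1.3508.

r = -1.8508 or r = 1.3508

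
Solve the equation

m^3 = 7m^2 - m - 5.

m = -0.7417 or m = 1 or m = 6.7417

Rearrange: m^3 - 7m^2 + m + 5 = 0.
Possible rational roots are divisors of 5. Testing m = 1 gives 0, so (m - 1) is a factor.
Divide: m^3 - 7m^2 + m + 5 = (m - 1)(m^2 - 6m - 5).
Apply the quadratic formula to m^2 - 6m - 5 = 0: m = (6 +/- sqrt(56))/2, i.e. m ~= 6.7417 or m ~= -0.7417.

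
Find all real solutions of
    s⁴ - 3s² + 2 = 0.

Let u = s². The equation becomes u² - 3u + 2 = 0.
Factor: (u - 1)(u - 2) = 0, so u = 1 or u = 2.
s² = 1 gives s = ±1.
s² = 2 gives s = ±√(2) ≈ ±1.4142.

s = -1.4142 or s = -1 or s = 1 or s = 1.4142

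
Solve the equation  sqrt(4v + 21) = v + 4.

Square both sides: 4v + 21 = (v + 4)^2.
Expand and rearrange: v^2 + 4v - 5 = 0.
Solving gives v = 1 or v = -5.
Check each candidate in the original equation:
  v = 1: sqrt(25) = 5, while v + 4 = 5 — valid.
  v = -5: sqrt(1) = 1, while v + 4 = -1 — extraneous.

v = 1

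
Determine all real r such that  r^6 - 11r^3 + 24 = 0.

Let u = r^3. The equation becomes u^2 - 11u + 24 = 0.
Factor: (u - 8)(u - 3) = 0, so u = 8 or u = 3.
r^3 = 8 gives r = 2.
r^3 = 3 gives r = (3)^(1/3) ~= 1.4422.

r = 1.4422 or r = 2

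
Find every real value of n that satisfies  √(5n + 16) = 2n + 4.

Square both sides: 5n + 16 = (2n + 4)².
Expand and rearrange: 4n² + 11n = 0.
Solving gives n = 0 or n = -2.75.
Check each candidate in the original equation:
  n = 0: √(16) = 4, while 2n + 4 = 4 — valid.
  n = -2.75: √(2.25) = 1.5, while 2n + 4 = -1.5 — extraneous.

n = 0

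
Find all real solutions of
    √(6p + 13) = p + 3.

Square both sides: 6p + 13 = (p + 3)².
Expand and rearrange: p² - 4 = 0.
Solving gives p = 2 or p = -2.
Check each candidate in the original equation:
  p = 2: √(25) = 5, while p + 3 = 5 — valid.
  p = -2: √(1) = 1, while p + 3 = 1 — valid.

p = -2 or p = 2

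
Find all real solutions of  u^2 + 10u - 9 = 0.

Discriminant: (10)^2 - 4*1*(-9) = 136.
Quadratic formula: u = (-10 +/- sqrt(136)) / 2.
So u = -5 + sqrt(34) ~= 0.831 or u = -sqrt(34) - 5 ~= -10.831.

u = -10.831 or u = 0.831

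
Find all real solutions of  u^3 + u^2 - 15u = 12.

u = -4 or u = -0.7913 or u = 3.7913

Rearrange: u^3 + u^2 - 15u - 12 = 0.
Possible rational roots are divisors of -12. Testing u = -4 gives 0, so (u + 4) is a factor.
Divide: u^3 + u^2 - 15u - 12 = (u + 4)(u^2 - 3u - 3).
Apply the quadratic formula to u^2 - 3u - 3 = 0: u = (3 +/- sqrt(21))/2, i.e. u ~= 3.7913 or u ~= -0.7913.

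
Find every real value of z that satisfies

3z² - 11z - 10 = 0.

z = -0.754 or z = 4.4207

Discriminant: (-11)² − 4·3·(-10) = 241.
Quadratic formula: z = (11 ± √241) / 6.
So z = 11/6 + √(241)/6 ≈ 4.4207 or z = 11/6 - √(241)/6 ≈ -0.754.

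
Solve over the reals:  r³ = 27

r = 3

Rearrange: r³ - 27 = 0.
Possible rational roots are divisors of -27. Testing r = 3 gives 0, so (r - 3) is a factor.
Divide: r³ - 27 = (r - 3)(r² + 3r + 9).
The quadratic r² + 3r + 9 has discriminant -27 < 0, so no further real roots.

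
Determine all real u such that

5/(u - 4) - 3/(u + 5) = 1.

u = -7.0664 or u = 8.0664

Multiply both sides by (u - 4)(u + 5):
5(u + 5) - 3(u - 4) = (u - 4)(u + 5).
Expand and collect terms: u² - u - 57 = 0.
By the quadratic formula, u = (1 ± √229) / 2, so u ≈ 8.0664 or u ≈ -7.0664.
Neither value makes a denominator zero (u ≠ 4, u ≠ -5), so both are valid.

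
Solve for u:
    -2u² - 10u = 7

Rearrange to standard form: -2u² - 10u - 7 = 0.
Discriminant: (-10)² − 4·(-2)·(-7) = 44.
Quadratic formula: u = (10 ± √44) / (-4).
So u = -5/2 - √(11)/2 ≈ -4.1583 or u = -5/2 + √(11)/2 ≈ -0.8417.

u = -4.1583 or u = -0.8417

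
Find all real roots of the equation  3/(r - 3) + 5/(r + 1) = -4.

r = -2.4495 or r = 2.4495

Multiply both sides by (r - 3)(r + 1):
3(r + 1) + 5(r - 3) = -4(r - 3)(r + 1).
Expand and collect terms: -4r² + 24 = 0.
By the quadratic formula, r = (0 ± √384) / -8, so r ≈ -2.4495 or r ≈ 2.4495.
Neither value makes a denominator zero (r ≠ 3, r ≠ -1), so both are valid.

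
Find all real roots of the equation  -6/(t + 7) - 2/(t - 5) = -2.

t = -4.2915 or t = 6.2915

Multiply both sides by (t + 7)(t - 5):
-6(t - 5) - 2(t + 7) = -2(t + 7)(t - 5).
Expand and collect terms: -2t^2 + 4t + 54 = 0.
By the quadratic formula, t = (-4 +/- sqrt(448)) / -4, so t ~= -4.2915 or t ~= 6.2915.
Neither value makes a denominator zero (t != -7, t != 5), so both are valid.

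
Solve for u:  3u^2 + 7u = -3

u = -1.7676 or u = -0.5657

Rearrange to standard form: 3u^2 + 7u + 3 = 0.
Discriminant: (7)^2 - 4*3*3 = 13.
Quadratic formula: u = (-7 +/- sqrt(13)) / 6.
So u = -7/6 + sqrt(13)/6 ~= -0.5657 or u = -7/6 - sqrt(13)/6 ~= -1.7676.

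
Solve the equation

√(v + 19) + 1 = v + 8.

Isolate the radical: √(v + 19) = v + 7.
Square both sides: v + 19 = (v + 7)².
Expand and rearrange: v² + 13v + 30 = 0.
Solving gives v = -3 or v = -10.
Check each candidate in the original equation:
  v = -3: √(16) = 4, while v + 7 = 4 — valid.
  v = -10: √(9) = 3, while v + 7 = -3 — extraneous.

v = -3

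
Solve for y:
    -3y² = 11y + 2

Rearrange to standard form: -3y² - 11y - 2 = 0.
Discriminant: (-11)² − 4·(-3)·(-2) = 97.
Quadratic formula: y = (11 ± √97) / (-6).
So y = -11/6 - √(97)/6 ≈ -3.4748 or y = -11/6 + √(97)/6 ≈ -0.1919.

y = -3.4748 or y = -0.1919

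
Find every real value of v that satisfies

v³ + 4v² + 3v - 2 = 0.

v = -2.4142 or v = -2 or v = 0.4142

Possible rational roots are divisors of -2. Testing v = -2 gives 0, so (v + 2) is a factor.
Divide: v³ + 4v² + 3v - 2 = (v + 2)(v² + 2v - 1).
Apply the quadratic formula to v² + 2v - 1 = 0: v = (-2 ± √8)/2, i.e. v ≈ 0.4142 or v ≈ -2.4142.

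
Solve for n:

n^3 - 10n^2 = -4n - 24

Rearrange: n^3 - 10n^2 + 4n + 24 = 0.
Possible rational roots are divisors of 24. Testing n = 2 gives 0, so (n - 2) is a factor.
Divide: n^3 - 10n^2 + 4n + 24 = (n - 2)(n^2 - 8n - 12).
Apply the quadratic formula to n^2 - 8n - 12 = 0: n = (8 +/- sqrt(112))/2, i.e. n ~= 9.2915 or n ~= -1.2915.

n = -1.2915 or n = 2 or n = 9.2915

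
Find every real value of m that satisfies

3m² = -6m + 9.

Bring every term to one side: 3m² + 6m - 9 = 0.
Factor: 3(m + 3)(m - 1) = 0.
So m = -3 or m = 1.

m = -3 or m = 1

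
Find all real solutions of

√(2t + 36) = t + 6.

t = 0

Square both sides: 2t + 36 = (t + 6)².
Expand and rearrange: t² + 10t = 0.
Solving gives t = 0 or t = -10.
Check each candidate in the original equation:
  t = 0: √(36) = 6, while t + 6 = 6 — valid.
  t = -10: √(16) = 4, while t + 6 = -4 — extraneous.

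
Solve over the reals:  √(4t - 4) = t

t = 2

Square both sides: 4t - 4 = (t)².
Expand and rearrange: t² - 4t + 4 = 0.
This gives the repeated root t = 2.
Check in the original equation:
  t = 2: √(4) = 2, while t = 2 — valid.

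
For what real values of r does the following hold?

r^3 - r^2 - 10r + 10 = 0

r = -3.1623 or r = 1 or r = 3.1623

Possible rational roots are divisors of 10. Testing r = 1 gives 0, so (r - 1) is a factor.
Divide: r^3 - r^2 - 10r + 10 = (r - 1)(r^2 - 10).
Apply the quadratic formula to r^2 - 10 = 0: r = (0 +/- sqrt(40))/2, i.e. r ~= 3.1623 or r ~= -3.1623.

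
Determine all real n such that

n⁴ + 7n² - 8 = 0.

n = -1 or n = 1

Let u = n². The equation becomes u² + 7u - 8 = 0.
Factor: (u - 1)(u + 8) = 0, so u = 1 or u = -8.
n² = 1 gives n = ±1.
n² = -8 < 0 has no real solution.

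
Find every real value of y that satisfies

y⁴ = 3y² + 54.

Let u = y². The equation becomes u² - 3u - 54 = 0.
Factor: (u + 6)(u - 9) = 0, so u = -6 or u = 9.
y² = -6 < 0 has no real solution.
y² = 9 gives y = ±3.

y = -3 or y = 3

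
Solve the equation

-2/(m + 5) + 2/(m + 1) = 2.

m = -5.8284 or m = -0.1716

Multiply both sides by (m + 5)(m + 1):
-2(m + 1) + 2(m + 5) = 2(m + 5)(m + 1).
Expand and collect terms: 2m² + 12m + 2 = 0.
By the quadratic formula, m = (-12 ± √128) / 4, so m ≈ -0.1716 or m ≈ -5.8284.
Neither value makes a denominator zero (m ≠ -5, m ≠ -1), so both are valid.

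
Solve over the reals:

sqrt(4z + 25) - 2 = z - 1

Isolate the radical: sqrt(4z + 25) = z + 1.
Square both sides: 4z + 25 = (z + 1)^2.
Expand and rearrange: z^2 - 2z - 24 = 0.
Solving gives z = 6 or z = -4.
Check each candidate in the original equation:
  z = 6: sqrt(49) = 7, while z + 1 = 7 — valid.
  z = -4: sqrt(9) = 3, while z + 1 = -3 — extraneous.

z = 6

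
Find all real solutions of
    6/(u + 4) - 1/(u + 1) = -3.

Multiply both sides by (u + 4)(u + 1):
6(u + 1) - (u + 4) = -3(u + 4)(u + 1).
Expand and collect terms: -3u^2 - 20u - 14 = 0.
By the quadratic formula, u = (20 +/- sqrt(232)) / -6, so u ~= -5.8719 or u ~= -0.7947.
Neither value makes a denominator zero (u != -4, u != -1), so both are valid.

u = -5.8719 or u = -0.7947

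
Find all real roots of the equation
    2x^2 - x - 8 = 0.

Discriminant: (-1)^2 - 4*2*(-8) = 65.
Quadratic formula: x = (1 +/- sqrt(65)) / 4.
So x = 1/4 + sqrt(65)/4 ~= 2.2656 or x = 1/4 - sqrt(65)/4 ~= -1.7656.

x = -1.7656 or x = 2.2656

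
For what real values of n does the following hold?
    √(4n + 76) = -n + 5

n = -3

Square both sides: 4n + 76 = (-n + 5)².
Expand and rearrange: n² - 14n - 51 = 0.
Solving gives n = 17 or n = -3.
Check each candidate in the original equation:
  n = 17: √(144) = 12, while -n + 5 = -12 — extraneous.
  n = -3: √(64) = 8, while -n + 5 = 8 — valid.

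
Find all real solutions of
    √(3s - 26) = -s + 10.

s = 9

Square both sides: 3s - 26 = (-s + 10)².
Expand and rearrange: s² - 23s + 126 = 0.
Solving gives s = 14 or s = 9.
Check each candidate in the original equation:
  s = 14: √(16) = 4, while -s + 10 = -4 — extraneous.
  s = 9: √(1) = 1, while -s + 10 = 1 — valid.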